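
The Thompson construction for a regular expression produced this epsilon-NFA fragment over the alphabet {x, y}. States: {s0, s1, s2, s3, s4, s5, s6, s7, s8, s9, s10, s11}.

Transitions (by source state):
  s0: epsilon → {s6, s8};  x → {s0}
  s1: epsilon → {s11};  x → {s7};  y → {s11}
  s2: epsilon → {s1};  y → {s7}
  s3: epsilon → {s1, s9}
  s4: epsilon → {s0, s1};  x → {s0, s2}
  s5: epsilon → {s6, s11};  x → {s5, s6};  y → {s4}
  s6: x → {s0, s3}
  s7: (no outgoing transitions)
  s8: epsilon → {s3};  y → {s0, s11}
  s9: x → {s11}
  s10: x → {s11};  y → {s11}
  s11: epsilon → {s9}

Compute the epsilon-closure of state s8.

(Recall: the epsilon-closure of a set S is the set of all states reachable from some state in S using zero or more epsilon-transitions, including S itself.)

{s1, s3, s8, s9, s11}

Start with {s8}.
From s8 via epsilon: add s3.
From s3 via epsilon: add s1, s9.
From s1 via epsilon: add s11.
No new states can be added; the closed set is {s1, s3, s8, s9, s11}.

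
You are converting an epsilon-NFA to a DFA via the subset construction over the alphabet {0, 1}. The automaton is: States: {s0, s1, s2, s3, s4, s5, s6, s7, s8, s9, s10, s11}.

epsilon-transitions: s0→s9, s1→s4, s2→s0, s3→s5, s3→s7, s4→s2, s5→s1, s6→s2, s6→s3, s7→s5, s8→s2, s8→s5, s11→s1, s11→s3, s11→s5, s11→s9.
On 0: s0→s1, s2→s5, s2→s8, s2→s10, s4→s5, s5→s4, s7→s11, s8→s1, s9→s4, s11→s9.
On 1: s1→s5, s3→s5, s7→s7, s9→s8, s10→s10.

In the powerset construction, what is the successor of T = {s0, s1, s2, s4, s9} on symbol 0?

{s0, s1, s2, s4, s5, s8, s9, s10}

s0 on 0 → {s1}.
s2 on 0 → {s5, s8, s10}.
s4 on 0 → {s5}.
s9 on 0 → {s4}.
No 0-transition from s1.
Union after reading 0: {s1, s4, s5, s8, s10}.
Now take the epsilon-closure:
From s4 via epsilon: add s2.
From s2 via epsilon: add s0.
From s0 via epsilon: add s9.
No new states can be added; the closed set is {s0, s1, s2, s4, s5, s8, s9, s10}.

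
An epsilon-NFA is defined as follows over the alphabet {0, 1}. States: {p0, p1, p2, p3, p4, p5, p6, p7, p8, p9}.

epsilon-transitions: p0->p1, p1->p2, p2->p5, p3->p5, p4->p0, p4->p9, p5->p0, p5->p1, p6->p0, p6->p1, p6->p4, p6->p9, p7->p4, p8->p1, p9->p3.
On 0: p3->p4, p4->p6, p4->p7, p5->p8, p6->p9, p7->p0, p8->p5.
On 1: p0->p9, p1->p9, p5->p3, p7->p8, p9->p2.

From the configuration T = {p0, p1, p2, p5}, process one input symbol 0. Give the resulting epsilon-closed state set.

p5 on 0 → {p8}.
No 0-transition from p0, p1, p2.
Union after reading 0: {p8}.
Now take the epsilon-closure:
From p8 via epsilon: add p1.
From p1 via epsilon: add p2.
From p2 via epsilon: add p5.
From p5 via epsilon: add p0.
No new states can be added; the closed set is {p0, p1, p2, p5, p8}.

{p0, p1, p2, p5, p8}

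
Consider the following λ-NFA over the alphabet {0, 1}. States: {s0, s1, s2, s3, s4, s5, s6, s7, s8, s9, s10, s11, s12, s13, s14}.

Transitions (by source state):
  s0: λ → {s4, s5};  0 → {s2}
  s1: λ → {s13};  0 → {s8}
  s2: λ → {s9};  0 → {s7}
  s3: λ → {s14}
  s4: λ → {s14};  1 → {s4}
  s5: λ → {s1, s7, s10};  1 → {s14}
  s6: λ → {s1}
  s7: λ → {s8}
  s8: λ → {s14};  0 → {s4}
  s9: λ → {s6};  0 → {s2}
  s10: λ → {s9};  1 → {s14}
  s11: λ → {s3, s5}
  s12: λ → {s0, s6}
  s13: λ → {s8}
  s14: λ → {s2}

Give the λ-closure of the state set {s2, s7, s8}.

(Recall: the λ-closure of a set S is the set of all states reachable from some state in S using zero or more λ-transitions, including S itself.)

{s1, s2, s6, s7, s8, s9, s13, s14}

Start with {s2, s7, s8}.
From s2 via λ: add s9.
From s8 via λ: add s14.
From s9 via λ: add s6.
From s6 via λ: add s1.
From s1 via λ: add s13.
No new states can be added; the closed set is {s1, s2, s6, s7, s8, s9, s13, s14}.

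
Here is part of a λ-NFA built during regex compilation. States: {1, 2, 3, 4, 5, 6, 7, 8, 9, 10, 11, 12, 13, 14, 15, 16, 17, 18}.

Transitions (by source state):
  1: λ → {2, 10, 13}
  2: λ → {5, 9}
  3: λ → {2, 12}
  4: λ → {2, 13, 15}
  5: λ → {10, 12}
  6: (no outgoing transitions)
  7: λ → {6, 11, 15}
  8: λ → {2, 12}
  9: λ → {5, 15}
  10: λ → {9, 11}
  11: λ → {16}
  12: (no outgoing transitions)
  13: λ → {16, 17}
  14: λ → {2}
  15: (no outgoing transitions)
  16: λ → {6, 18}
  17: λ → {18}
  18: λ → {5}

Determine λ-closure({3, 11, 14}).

{2, 3, 5, 6, 9, 10, 11, 12, 14, 15, 16, 18}

Start with {3, 11, 14}.
From 3 via λ: add 2, 12.
From 11 via λ: add 16.
From 2 via λ: add 5, 9.
From 16 via λ: add 6, 18.
From 5 via λ: add 10.
From 9 via λ: add 15.
No new states can be added; the closed set is {2, 3, 5, 6, 9, 10, 11, 12, 14, 15, 16, 18}.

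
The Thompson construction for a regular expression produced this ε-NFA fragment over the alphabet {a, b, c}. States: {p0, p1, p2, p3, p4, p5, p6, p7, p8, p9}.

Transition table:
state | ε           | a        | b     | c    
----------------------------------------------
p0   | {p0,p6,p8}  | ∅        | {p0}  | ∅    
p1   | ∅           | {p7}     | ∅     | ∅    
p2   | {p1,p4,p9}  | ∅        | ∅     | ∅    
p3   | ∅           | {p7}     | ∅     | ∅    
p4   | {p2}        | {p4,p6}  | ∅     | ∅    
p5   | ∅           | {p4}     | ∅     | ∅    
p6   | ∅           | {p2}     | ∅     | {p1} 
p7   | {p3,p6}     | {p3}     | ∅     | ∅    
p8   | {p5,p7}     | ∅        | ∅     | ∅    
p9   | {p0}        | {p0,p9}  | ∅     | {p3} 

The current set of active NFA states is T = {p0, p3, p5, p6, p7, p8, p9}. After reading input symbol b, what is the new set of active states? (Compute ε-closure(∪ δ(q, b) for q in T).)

p0 on b → {p0}.
No b-transition from p3, p5, p6, p7, p8, p9.
Union after reading b: {p0}.
Now take the ε-closure:
From p0 via ε: add p6, p8.
From p8 via ε: add p5, p7.
From p7 via ε: add p3.
No new states can be added; the closed set is {p0, p3, p5, p6, p7, p8}.

{p0, p3, p5, p6, p7, p8}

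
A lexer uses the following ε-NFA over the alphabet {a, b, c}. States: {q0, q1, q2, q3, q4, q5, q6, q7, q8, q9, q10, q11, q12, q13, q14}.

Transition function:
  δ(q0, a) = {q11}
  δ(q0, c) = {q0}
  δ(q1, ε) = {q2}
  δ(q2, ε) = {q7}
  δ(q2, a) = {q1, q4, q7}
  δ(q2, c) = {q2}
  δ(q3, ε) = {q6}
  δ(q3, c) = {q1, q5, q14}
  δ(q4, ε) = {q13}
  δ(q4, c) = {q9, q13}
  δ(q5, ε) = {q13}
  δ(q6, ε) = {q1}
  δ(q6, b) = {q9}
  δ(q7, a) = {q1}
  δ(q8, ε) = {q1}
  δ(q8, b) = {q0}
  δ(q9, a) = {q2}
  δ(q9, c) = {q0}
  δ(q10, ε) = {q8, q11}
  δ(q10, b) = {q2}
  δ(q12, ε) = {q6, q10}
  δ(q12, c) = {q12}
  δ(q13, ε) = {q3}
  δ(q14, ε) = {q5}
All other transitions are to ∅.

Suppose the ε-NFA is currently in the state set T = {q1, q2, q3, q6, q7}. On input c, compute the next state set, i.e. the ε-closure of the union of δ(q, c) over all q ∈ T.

q2 on c → {q2}.
q3 on c → {q1, q5, q14}.
No c-transition from q1, q6, q7.
Union after reading c: {q1, q2, q5, q14}.
Now take the ε-closure:
From q2 via ε: add q7.
From q5 via ε: add q13.
From q13 via ε: add q3.
From q3 via ε: add q6.
No new states can be added; the closed set is {q1, q2, q3, q5, q6, q7, q13, q14}.

{q1, q2, q3, q5, q6, q7, q13, q14}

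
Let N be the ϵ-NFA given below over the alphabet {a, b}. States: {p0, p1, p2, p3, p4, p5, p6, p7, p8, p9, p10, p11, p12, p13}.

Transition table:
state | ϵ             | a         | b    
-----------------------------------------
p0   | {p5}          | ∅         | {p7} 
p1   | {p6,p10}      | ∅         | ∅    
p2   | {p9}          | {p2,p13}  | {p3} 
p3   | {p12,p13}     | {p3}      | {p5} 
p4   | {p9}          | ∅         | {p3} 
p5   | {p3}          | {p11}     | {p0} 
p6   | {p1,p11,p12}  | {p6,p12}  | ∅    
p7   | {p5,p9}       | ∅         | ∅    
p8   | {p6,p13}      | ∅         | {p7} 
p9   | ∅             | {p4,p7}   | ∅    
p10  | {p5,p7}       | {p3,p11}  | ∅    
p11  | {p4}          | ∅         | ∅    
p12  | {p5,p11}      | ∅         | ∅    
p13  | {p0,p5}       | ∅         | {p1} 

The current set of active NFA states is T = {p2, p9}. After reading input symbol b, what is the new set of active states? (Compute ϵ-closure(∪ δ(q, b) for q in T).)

p2 on b → {p3}.
No b-transition from p9.
Union after reading b: {p3}.
Now take the ϵ-closure:
From p3 via ϵ: add p12, p13.
From p12 via ϵ: add p5, p11.
From p13 via ϵ: add p0.
From p11 via ϵ: add p4.
From p4 via ϵ: add p9.
No new states can be added; the closed set is {p0, p3, p4, p5, p9, p11, p12, p13}.

{p0, p3, p4, p5, p9, p11, p12, p13}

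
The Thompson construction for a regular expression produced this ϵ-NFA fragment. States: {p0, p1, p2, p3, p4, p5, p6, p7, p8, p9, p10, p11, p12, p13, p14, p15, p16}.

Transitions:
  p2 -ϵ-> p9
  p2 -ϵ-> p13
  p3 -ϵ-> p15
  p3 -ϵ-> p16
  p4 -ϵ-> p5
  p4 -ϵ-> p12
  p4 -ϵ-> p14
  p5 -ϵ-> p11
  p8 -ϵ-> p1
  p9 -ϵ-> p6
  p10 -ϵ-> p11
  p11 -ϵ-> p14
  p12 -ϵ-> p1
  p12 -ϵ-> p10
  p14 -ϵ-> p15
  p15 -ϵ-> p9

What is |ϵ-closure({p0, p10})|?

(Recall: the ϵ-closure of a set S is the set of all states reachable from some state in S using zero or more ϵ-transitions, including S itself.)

Start with {p0, p10}.
From p10 via ϵ: add p11.
From p11 via ϵ: add p14.
From p14 via ϵ: add p15.
From p15 via ϵ: add p9.
From p9 via ϵ: add p6.
ϵ-closure = {p0, p6, p9, p10, p11, p14, p15}, which has 7 states.

7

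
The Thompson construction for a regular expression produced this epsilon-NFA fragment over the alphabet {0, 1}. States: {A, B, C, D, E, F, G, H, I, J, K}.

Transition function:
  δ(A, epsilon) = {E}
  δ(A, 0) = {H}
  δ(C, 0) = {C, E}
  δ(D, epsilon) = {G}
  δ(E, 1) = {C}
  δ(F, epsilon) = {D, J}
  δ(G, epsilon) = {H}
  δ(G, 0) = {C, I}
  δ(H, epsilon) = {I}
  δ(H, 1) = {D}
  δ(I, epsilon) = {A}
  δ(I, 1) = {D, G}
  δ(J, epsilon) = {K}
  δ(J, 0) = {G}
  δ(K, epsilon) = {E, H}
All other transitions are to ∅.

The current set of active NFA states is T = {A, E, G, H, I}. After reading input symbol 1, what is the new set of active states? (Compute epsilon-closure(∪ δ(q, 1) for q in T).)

E on 1 → {C}.
H on 1 → {D}.
I on 1 → {D, G}.
No 1-transition from A, G.
Union after reading 1: {C, D, G}.
Now take the epsilon-closure:
From G via epsilon: add H.
From H via epsilon: add I.
From I via epsilon: add A.
From A via epsilon: add E.
No new states can be added; the closed set is {A, C, D, E, G, H, I}.

{A, C, D, E, G, H, I}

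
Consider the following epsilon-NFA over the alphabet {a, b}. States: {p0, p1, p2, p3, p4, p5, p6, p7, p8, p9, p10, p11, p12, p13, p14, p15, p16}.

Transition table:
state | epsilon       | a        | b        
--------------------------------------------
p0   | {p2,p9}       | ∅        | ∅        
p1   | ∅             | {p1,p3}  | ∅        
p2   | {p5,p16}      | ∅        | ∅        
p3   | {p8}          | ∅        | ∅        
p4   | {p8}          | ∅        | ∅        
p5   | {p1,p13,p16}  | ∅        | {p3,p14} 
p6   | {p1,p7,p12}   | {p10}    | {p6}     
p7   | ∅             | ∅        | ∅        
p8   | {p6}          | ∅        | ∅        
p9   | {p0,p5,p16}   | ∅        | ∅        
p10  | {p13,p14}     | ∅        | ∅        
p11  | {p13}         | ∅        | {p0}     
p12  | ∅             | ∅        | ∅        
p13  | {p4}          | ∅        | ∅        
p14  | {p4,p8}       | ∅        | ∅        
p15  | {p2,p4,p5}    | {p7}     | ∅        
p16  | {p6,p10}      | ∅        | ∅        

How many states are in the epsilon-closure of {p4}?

6

Start with {p4}.
From p4 via epsilon: add p8.
From p8 via epsilon: add p6.
From p6 via epsilon: add p1, p7, p12.
epsilon-closure = {p1, p4, p6, p7, p8, p12}, which has 6 states.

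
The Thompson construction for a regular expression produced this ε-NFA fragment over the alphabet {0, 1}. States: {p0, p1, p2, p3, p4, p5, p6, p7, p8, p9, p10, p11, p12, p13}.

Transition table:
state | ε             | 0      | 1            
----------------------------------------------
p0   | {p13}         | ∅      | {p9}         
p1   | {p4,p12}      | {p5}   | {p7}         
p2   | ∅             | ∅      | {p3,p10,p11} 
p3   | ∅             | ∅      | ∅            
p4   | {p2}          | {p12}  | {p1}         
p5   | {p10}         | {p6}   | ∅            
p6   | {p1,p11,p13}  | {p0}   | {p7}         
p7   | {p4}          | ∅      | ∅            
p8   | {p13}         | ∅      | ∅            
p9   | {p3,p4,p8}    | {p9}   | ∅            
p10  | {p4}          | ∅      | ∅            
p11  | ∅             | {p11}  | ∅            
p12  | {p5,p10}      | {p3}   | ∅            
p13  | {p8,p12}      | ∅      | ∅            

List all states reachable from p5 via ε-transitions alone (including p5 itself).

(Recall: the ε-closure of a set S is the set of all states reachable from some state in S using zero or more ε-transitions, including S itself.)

{p2, p4, p5, p10}

Start with {p5}.
From p5 via ε: add p10.
From p10 via ε: add p4.
From p4 via ε: add p2.
No new states can be added; the closed set is {p2, p4, p5, p10}.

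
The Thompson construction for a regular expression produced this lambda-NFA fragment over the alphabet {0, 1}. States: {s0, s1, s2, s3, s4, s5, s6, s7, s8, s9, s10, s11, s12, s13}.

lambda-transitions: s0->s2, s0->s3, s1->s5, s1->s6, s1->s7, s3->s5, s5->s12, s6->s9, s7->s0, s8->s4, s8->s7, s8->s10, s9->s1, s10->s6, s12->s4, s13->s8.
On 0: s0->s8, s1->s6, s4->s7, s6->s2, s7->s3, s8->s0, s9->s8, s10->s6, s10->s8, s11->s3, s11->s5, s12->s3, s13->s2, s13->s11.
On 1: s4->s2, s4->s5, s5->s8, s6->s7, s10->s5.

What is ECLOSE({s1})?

Start with {s1}.
From s1 via lambda: add s5, s6, s7.
From s5 via lambda: add s12.
From s6 via lambda: add s9.
From s7 via lambda: add s0.
From s0 via lambda: add s2, s3.
From s12 via lambda: add s4.
No new states can be added; the closed set is {s0, s1, s2, s3, s4, s5, s6, s7, s9, s12}.

{s0, s1, s2, s3, s4, s5, s6, s7, s9, s12}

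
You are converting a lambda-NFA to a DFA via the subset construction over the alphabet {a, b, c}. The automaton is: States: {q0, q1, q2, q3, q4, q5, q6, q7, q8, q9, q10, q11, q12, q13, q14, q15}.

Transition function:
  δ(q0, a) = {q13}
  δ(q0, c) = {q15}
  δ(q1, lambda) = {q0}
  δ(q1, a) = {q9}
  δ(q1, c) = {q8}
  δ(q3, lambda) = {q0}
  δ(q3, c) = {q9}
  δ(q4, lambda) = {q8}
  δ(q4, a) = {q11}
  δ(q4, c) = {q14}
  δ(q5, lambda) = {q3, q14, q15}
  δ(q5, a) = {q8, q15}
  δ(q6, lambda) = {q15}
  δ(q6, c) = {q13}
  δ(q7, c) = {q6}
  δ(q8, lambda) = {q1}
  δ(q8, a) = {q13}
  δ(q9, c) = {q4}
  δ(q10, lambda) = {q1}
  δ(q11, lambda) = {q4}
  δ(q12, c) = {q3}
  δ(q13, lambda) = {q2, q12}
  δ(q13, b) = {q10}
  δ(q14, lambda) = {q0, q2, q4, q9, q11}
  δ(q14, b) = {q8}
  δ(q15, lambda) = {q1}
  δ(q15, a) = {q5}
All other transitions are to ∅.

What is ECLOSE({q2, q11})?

{q0, q1, q2, q4, q8, q11}

Start with {q2, q11}.
From q11 via lambda: add q4.
From q4 via lambda: add q8.
From q8 via lambda: add q1.
From q1 via lambda: add q0.
No new states can be added; the closed set is {q0, q1, q2, q4, q8, q11}.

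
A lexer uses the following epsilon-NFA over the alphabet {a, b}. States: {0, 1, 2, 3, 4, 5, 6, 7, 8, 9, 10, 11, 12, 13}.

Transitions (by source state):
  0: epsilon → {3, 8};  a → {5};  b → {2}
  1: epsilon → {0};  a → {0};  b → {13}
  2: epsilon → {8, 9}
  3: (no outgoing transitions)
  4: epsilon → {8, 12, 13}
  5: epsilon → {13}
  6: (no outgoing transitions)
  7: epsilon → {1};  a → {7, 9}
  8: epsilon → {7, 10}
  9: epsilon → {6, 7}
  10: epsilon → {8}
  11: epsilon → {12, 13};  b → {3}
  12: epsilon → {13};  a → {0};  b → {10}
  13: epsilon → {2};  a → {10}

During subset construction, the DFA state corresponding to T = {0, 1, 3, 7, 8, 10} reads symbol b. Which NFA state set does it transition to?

{0, 1, 2, 3, 6, 7, 8, 9, 10, 13}

0 on b → {2}.
1 on b → {13}.
No b-transition from 3, 7, 8, 10.
Union after reading b: {2, 13}.
Now take the epsilon-closure:
From 2 via epsilon: add 8, 9.
From 8 via epsilon: add 7, 10.
From 9 via epsilon: add 6.
From 7 via epsilon: add 1.
From 1 via epsilon: add 0.
From 0 via epsilon: add 3.
No new states can be added; the closed set is {0, 1, 2, 3, 6, 7, 8, 9, 10, 13}.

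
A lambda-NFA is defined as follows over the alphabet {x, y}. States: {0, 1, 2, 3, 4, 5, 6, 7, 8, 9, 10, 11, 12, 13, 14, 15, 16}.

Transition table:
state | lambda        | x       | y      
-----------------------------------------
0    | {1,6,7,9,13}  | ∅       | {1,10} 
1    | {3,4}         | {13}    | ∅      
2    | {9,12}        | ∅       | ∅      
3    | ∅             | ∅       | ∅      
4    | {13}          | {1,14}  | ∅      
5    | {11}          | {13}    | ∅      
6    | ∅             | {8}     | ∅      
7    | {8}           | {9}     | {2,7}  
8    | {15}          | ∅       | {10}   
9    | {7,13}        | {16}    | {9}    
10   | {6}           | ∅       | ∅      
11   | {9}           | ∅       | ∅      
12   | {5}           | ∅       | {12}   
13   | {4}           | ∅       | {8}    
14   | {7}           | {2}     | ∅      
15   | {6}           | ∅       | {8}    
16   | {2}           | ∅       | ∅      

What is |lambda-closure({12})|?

Start with {12}.
From 12 via lambda: add 5.
From 5 via lambda: add 11.
From 11 via lambda: add 9.
From 9 via lambda: add 7, 13.
From 7 via lambda: add 8.
From 13 via lambda: add 4.
From 8 via lambda: add 15.
From 15 via lambda: add 6.
lambda-closure = {4, 5, 6, 7, 8, 9, 11, 12, 13, 15}, which has 10 states.

10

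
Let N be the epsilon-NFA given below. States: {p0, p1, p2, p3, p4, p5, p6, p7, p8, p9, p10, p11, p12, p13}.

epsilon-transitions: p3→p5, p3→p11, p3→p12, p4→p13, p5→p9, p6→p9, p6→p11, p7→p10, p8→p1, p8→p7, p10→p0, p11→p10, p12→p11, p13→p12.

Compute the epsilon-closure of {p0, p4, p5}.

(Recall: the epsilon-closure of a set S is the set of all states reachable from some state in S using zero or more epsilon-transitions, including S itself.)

Start with {p0, p4, p5}.
From p4 via epsilon: add p13.
From p5 via epsilon: add p9.
From p13 via epsilon: add p12.
From p12 via epsilon: add p11.
From p11 via epsilon: add p10.
No new states can be added; the closed set is {p0, p4, p5, p9, p10, p11, p12, p13}.

{p0, p4, p5, p9, p10, p11, p12, p13}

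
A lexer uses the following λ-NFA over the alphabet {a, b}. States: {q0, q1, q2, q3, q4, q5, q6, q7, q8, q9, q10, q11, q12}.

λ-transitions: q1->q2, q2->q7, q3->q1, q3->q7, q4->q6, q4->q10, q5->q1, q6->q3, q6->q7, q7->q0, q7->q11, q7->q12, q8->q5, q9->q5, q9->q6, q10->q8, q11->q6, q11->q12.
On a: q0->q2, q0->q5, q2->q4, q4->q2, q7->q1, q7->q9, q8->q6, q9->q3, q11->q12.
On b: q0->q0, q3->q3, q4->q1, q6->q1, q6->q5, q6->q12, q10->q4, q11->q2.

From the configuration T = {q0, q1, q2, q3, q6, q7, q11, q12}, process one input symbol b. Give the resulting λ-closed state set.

{q0, q1, q2, q3, q5, q6, q7, q11, q12}

q0 on b → {q0}.
q3 on b → {q3}.
q6 on b → {q1, q5, q12}.
q11 on b → {q2}.
No b-transition from q1, q2, q7, q12.
Union after reading b: {q0, q1, q2, q3, q5, q12}.
Now take the λ-closure:
From q2 via λ: add q7.
From q7 via λ: add q11.
From q11 via λ: add q6.
No new states can be added; the closed set is {q0, q1, q2, q3, q5, q6, q7, q11, q12}.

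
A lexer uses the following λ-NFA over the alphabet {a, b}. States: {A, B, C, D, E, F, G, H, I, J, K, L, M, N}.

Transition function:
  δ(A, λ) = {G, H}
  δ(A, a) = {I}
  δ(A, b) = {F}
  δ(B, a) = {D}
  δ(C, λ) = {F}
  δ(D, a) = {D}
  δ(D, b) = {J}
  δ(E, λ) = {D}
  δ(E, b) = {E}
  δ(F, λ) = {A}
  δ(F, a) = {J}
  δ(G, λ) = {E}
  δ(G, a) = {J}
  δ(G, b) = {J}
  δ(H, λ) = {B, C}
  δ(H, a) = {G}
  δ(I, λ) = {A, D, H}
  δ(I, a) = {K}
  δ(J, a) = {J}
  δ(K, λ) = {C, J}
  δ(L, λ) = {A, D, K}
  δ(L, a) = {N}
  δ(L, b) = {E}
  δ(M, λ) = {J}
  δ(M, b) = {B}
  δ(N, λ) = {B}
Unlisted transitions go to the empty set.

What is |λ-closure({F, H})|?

Start with {F, H}.
From F via λ: add A.
From H via λ: add B, C.
From A via λ: add G.
From G via λ: add E.
From E via λ: add D.
λ-closure = {A, B, C, D, E, F, G, H}, which has 8 states.

8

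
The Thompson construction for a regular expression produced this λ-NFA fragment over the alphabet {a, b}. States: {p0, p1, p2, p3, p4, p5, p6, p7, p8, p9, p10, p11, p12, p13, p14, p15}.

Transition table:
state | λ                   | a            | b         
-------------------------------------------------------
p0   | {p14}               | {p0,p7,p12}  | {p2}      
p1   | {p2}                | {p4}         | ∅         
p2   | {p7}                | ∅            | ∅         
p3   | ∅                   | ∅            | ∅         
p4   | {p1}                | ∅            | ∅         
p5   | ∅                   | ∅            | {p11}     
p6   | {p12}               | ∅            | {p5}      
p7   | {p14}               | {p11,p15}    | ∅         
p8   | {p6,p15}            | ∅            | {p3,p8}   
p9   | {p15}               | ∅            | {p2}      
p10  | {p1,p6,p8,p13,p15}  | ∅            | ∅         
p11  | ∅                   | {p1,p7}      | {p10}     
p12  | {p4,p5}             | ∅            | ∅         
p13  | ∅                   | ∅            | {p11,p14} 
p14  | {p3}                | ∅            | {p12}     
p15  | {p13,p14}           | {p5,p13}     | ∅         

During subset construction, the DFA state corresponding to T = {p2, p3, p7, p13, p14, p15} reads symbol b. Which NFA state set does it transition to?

p13 on b → {p11, p14}.
p14 on b → {p12}.
No b-transition from p2, p3, p7, p15.
Union after reading b: {p11, p12, p14}.
Now take the λ-closure:
From p12 via λ: add p4, p5.
From p14 via λ: add p3.
From p4 via λ: add p1.
From p1 via λ: add p2.
From p2 via λ: add p7.
No new states can be added; the closed set is {p1, p2, p3, p4, p5, p7, p11, p12, p14}.

{p1, p2, p3, p4, p5, p7, p11, p12, p14}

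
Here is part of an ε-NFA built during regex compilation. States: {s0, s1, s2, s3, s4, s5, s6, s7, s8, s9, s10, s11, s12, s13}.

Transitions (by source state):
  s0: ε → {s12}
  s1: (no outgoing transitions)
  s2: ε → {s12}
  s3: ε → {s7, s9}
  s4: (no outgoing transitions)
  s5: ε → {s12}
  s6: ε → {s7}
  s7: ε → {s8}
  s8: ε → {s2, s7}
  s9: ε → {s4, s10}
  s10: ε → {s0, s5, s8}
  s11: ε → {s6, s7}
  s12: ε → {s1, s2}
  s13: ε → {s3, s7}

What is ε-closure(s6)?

Start with {s6}.
From s6 via ε: add s7.
From s7 via ε: add s8.
From s8 via ε: add s2.
From s2 via ε: add s12.
From s12 via ε: add s1.
No new states can be added; the closed set is {s1, s2, s6, s7, s8, s12}.

{s1, s2, s6, s7, s8, s12}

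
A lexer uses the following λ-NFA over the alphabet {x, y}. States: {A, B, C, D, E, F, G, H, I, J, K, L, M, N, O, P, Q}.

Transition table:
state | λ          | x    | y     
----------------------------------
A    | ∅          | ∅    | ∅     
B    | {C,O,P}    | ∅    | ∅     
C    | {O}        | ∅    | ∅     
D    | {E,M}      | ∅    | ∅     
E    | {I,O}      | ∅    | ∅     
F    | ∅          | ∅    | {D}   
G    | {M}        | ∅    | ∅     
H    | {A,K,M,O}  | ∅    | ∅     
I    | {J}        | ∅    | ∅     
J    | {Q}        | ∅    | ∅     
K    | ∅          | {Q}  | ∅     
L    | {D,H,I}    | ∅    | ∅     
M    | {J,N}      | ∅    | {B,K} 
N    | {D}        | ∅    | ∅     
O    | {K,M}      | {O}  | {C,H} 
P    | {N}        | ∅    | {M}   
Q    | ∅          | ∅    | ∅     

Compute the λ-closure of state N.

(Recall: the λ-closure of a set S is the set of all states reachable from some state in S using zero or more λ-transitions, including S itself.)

Start with {N}.
From N via λ: add D.
From D via λ: add E, M.
From E via λ: add I, O.
From M via λ: add J.
From J via λ: add Q.
From O via λ: add K.
No new states can be added; the closed set is {D, E, I, J, K, M, N, O, Q}.

{D, E, I, J, K, M, N, O, Q}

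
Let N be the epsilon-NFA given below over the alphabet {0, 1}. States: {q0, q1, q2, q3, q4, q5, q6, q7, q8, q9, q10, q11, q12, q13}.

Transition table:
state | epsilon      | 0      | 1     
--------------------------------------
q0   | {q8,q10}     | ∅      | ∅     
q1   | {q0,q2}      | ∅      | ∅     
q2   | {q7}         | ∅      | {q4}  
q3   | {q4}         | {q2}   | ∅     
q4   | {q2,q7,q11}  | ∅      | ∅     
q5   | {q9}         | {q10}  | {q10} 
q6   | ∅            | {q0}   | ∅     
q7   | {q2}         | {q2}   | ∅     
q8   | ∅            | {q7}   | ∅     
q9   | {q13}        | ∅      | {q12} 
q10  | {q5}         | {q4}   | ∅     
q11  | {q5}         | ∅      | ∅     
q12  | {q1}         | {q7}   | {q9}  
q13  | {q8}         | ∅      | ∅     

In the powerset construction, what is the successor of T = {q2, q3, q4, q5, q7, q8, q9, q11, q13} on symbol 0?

{q2, q5, q7, q8, q9, q10, q13}

q3 on 0 → {q2}.
q5 on 0 → {q10}.
q7 on 0 → {q2}.
q8 on 0 → {q7}.
No 0-transition from q2, q4, q9, q11, q13.
Union after reading 0: {q2, q7, q10}.
Now take the epsilon-closure:
From q10 via epsilon: add q5.
From q5 via epsilon: add q9.
From q9 via epsilon: add q13.
From q13 via epsilon: add q8.
No new states can be added; the closed set is {q2, q5, q7, q8, q9, q10, q13}.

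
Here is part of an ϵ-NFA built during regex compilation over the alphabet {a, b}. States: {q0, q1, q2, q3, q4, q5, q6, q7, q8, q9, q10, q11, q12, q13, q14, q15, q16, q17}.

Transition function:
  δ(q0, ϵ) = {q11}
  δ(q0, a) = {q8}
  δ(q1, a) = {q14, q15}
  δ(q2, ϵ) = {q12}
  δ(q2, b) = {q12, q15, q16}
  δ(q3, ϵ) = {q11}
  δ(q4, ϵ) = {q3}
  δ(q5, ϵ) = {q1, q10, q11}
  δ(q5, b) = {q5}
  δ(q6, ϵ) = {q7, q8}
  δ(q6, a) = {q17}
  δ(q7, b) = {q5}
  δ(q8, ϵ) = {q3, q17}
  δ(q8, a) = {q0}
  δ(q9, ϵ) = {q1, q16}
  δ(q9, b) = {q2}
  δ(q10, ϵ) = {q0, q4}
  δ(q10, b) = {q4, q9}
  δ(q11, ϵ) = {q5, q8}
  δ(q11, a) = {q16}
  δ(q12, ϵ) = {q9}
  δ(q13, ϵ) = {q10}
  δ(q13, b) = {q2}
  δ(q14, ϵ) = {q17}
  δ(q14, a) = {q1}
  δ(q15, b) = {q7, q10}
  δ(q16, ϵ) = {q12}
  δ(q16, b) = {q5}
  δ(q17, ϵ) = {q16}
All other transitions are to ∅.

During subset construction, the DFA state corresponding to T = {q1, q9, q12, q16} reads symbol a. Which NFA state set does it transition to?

{q1, q9, q12, q14, q15, q16, q17}

q1 on a → {q14, q15}.
No a-transition from q9, q12, q16.
Union after reading a: {q14, q15}.
Now take the ϵ-closure:
From q14 via ϵ: add q17.
From q17 via ϵ: add q16.
From q16 via ϵ: add q12.
From q12 via ϵ: add q9.
From q9 via ϵ: add q1.
No new states can be added; the closed set is {q1, q9, q12, q14, q15, q16, q17}.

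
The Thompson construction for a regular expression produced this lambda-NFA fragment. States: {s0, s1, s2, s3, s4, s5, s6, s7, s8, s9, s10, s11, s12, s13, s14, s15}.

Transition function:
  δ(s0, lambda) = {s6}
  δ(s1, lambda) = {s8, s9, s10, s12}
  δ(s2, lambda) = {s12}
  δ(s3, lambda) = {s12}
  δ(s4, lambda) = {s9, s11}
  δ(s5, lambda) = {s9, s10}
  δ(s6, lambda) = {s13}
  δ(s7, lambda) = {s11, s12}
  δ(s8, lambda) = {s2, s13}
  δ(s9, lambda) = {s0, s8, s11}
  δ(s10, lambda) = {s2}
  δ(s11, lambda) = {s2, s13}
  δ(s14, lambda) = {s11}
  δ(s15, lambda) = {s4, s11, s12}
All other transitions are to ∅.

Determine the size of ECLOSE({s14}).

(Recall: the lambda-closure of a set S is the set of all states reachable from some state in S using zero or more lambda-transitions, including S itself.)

Start with {s14}.
From s14 via lambda: add s11.
From s11 via lambda: add s2, s13.
From s2 via lambda: add s12.
lambda-closure = {s2, s11, s12, s13, s14}, which has 5 states.

5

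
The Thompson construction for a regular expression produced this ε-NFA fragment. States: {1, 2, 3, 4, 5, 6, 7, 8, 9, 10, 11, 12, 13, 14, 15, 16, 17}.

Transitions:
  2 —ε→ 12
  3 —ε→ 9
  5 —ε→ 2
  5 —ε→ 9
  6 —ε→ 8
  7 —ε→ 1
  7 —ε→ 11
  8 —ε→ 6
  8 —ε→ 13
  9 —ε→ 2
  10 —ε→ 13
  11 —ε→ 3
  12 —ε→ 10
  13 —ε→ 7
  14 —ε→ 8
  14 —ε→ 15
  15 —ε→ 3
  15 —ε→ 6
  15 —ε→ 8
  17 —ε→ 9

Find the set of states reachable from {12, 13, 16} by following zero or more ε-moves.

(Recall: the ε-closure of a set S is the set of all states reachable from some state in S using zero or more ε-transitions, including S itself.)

Start with {12, 13, 16}.
From 12 via ε: add 10.
From 13 via ε: add 7.
From 7 via ε: add 1, 11.
From 11 via ε: add 3.
From 3 via ε: add 9.
From 9 via ε: add 2.
No new states can be added; the closed set is {1, 2, 3, 7, 9, 10, 11, 12, 13, 16}.

{1, 2, 3, 7, 9, 10, 11, 12, 13, 16}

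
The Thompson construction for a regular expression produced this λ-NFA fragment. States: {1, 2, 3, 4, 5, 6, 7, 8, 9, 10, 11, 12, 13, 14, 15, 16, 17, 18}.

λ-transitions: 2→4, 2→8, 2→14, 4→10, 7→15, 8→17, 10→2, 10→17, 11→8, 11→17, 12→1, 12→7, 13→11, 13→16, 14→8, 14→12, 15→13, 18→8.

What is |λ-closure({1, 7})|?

Start with {1, 7}.
From 7 via λ: add 15.
From 15 via λ: add 13.
From 13 via λ: add 11, 16.
From 11 via λ: add 8, 17.
λ-closure = {1, 7, 8, 11, 13, 15, 16, 17}, which has 8 states.

8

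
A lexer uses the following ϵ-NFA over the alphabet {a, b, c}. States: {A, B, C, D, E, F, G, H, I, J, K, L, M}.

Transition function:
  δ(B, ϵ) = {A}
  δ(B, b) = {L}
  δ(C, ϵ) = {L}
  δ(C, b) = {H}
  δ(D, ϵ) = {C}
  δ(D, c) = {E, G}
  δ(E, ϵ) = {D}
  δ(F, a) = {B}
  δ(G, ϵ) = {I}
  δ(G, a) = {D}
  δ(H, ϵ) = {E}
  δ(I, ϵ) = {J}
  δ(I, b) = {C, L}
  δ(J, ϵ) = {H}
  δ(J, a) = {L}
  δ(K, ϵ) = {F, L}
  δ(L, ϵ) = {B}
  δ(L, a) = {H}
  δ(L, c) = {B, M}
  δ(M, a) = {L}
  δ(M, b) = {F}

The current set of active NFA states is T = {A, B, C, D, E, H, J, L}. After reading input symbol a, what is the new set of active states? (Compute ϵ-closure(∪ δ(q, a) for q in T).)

{A, B, C, D, E, H, L}

J on a → {L}.
L on a → {H}.
No a-transition from A, B, C, D, E, H.
Union after reading a: {H, L}.
Now take the ϵ-closure:
From H via ϵ: add E.
From L via ϵ: add B.
From B via ϵ: add A.
From E via ϵ: add D.
From D via ϵ: add C.
No new states can be added; the closed set is {A, B, C, D, E, H, L}.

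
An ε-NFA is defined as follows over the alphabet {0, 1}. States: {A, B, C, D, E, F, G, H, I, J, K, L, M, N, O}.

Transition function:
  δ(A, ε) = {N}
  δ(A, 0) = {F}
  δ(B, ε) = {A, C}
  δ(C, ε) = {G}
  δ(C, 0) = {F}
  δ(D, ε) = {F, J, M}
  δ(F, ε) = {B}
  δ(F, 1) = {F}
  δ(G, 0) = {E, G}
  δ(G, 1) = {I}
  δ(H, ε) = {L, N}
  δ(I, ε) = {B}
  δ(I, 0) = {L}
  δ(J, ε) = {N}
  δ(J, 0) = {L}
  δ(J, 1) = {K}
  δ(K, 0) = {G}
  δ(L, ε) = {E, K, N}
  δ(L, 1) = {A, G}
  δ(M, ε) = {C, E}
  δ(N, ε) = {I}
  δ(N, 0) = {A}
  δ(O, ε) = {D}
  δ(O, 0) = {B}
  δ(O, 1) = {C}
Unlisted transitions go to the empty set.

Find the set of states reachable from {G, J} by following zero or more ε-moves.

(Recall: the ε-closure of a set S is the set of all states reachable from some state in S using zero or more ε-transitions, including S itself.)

{A, B, C, G, I, J, N}

Start with {G, J}.
From J via ε: add N.
From N via ε: add I.
From I via ε: add B.
From B via ε: add A, C.
No new states can be added; the closed set is {A, B, C, G, I, J, N}.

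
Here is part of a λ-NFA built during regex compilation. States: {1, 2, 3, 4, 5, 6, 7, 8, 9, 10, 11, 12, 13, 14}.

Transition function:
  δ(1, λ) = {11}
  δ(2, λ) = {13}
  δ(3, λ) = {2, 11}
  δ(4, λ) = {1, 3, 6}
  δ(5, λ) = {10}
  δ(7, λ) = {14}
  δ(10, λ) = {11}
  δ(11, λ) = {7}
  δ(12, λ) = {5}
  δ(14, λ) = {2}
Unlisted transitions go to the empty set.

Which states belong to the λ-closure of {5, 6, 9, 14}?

Start with {5, 6, 9, 14}.
From 5 via λ: add 10.
From 14 via λ: add 2.
From 2 via λ: add 13.
From 10 via λ: add 11.
From 11 via λ: add 7.
No new states can be added; the closed set is {2, 5, 6, 7, 9, 10, 11, 13, 14}.

{2, 5, 6, 7, 9, 10, 11, 13, 14}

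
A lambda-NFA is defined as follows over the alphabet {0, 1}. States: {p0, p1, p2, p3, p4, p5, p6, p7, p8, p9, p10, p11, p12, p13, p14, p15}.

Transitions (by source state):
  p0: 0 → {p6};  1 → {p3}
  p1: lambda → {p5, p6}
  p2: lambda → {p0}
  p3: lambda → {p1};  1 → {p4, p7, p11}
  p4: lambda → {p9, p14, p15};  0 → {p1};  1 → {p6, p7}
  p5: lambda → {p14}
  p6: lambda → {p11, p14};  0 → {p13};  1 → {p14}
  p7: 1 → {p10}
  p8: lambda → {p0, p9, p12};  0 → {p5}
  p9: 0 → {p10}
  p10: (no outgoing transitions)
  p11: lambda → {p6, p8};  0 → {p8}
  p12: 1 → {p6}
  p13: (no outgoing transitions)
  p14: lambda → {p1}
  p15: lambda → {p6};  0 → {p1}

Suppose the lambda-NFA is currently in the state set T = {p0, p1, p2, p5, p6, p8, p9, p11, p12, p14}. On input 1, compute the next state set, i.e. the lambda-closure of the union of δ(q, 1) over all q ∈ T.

{p0, p1, p3, p5, p6, p8, p9, p11, p12, p14}

p0 on 1 → {p3}.
p6 on 1 → {p14}.
p12 on 1 → {p6}.
No 1-transition from p1, p2, p5, p8, p9, p11, p14.
Union after reading 1: {p3, p6, p14}.
Now take the lambda-closure:
From p3 via lambda: add p1.
From p6 via lambda: add p11.
From p1 via lambda: add p5.
From p11 via lambda: add p8.
From p8 via lambda: add p0, p9, p12.
No new states can be added; the closed set is {p0, p1, p3, p5, p6, p8, p9, p11, p12, p14}.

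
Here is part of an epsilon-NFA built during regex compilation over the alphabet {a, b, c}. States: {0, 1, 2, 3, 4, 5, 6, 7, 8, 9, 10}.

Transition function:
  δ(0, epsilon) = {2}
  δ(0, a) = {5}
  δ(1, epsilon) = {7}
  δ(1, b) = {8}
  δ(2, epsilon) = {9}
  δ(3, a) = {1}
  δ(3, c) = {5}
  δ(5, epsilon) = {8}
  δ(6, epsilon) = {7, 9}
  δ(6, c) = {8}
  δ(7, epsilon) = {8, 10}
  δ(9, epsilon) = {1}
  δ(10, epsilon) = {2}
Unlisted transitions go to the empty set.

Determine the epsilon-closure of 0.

{0, 1, 2, 7, 8, 9, 10}

Start with {0}.
From 0 via epsilon: add 2.
From 2 via epsilon: add 9.
From 9 via epsilon: add 1.
From 1 via epsilon: add 7.
From 7 via epsilon: add 8, 10.
No new states can be added; the closed set is {0, 1, 2, 7, 8, 9, 10}.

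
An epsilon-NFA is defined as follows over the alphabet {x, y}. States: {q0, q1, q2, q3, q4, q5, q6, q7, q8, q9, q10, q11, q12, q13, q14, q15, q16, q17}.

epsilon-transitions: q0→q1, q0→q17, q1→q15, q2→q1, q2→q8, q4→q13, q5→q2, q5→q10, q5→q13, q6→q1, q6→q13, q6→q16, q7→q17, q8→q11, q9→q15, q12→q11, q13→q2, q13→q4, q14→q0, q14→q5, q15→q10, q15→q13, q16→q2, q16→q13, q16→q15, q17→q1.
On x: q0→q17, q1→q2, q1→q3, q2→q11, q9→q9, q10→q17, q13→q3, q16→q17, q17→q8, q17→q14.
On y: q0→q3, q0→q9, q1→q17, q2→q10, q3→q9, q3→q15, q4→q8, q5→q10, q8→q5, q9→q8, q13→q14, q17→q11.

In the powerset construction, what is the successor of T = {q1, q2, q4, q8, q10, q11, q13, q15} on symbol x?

{q1, q2, q3, q4, q8, q10, q11, q13, q15, q17}

q1 on x → {q2, q3}.
q2 on x → {q11}.
q10 on x → {q17}.
q13 on x → {q3}.
No x-transition from q4, q8, q11, q15.
Union after reading x: {q2, q3, q11, q17}.
Now take the epsilon-closure:
From q2 via epsilon: add q1, q8.
From q1 via epsilon: add q15.
From q15 via epsilon: add q10, q13.
From q13 via epsilon: add q4.
No new states can be added; the closed set is {q1, q2, q3, q4, q8, q10, q11, q13, q15, q17}.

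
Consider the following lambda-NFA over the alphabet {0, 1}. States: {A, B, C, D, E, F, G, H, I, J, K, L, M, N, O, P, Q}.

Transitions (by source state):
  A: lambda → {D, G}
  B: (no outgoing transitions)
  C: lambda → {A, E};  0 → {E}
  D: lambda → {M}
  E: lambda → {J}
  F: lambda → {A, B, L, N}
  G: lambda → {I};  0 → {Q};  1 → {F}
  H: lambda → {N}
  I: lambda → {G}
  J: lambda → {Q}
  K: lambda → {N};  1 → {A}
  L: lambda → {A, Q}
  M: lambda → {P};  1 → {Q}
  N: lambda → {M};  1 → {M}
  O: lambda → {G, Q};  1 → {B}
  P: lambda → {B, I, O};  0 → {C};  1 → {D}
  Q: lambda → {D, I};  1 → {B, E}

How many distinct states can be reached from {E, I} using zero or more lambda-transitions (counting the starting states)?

10

Start with {E, I}.
From E via lambda: add J.
From I via lambda: add G.
From J via lambda: add Q.
From Q via lambda: add D.
From D via lambda: add M.
From M via lambda: add P.
From P via lambda: add B, O.
lambda-closure = {B, D, E, G, I, J, M, O, P, Q}, which has 10 states.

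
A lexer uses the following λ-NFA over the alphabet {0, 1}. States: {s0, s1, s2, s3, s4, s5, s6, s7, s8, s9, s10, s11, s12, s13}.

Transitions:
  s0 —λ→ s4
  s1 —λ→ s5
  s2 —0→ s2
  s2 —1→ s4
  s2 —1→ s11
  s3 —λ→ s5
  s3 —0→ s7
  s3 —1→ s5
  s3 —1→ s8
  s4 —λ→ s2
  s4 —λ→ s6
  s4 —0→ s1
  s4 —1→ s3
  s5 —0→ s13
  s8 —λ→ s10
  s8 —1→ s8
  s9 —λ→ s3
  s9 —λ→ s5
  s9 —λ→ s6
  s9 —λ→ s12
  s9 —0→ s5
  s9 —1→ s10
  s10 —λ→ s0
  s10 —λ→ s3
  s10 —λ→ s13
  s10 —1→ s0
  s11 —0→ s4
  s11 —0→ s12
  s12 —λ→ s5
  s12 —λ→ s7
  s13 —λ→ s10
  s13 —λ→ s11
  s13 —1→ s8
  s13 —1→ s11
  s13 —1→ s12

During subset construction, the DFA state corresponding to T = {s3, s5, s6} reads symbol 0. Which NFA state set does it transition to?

s3 on 0 → {s7}.
s5 on 0 → {s13}.
No 0-transition from s6.
Union after reading 0: {s7, s13}.
Now take the λ-closure:
From s13 via λ: add s10, s11.
From s10 via λ: add s0, s3.
From s0 via λ: add s4.
From s3 via λ: add s5.
From s4 via λ: add s2, s6.
No new states can be added; the closed set is {s0, s2, s3, s4, s5, s6, s7, s10, s11, s13}.

{s0, s2, s3, s4, s5, s6, s7, s10, s11, s13}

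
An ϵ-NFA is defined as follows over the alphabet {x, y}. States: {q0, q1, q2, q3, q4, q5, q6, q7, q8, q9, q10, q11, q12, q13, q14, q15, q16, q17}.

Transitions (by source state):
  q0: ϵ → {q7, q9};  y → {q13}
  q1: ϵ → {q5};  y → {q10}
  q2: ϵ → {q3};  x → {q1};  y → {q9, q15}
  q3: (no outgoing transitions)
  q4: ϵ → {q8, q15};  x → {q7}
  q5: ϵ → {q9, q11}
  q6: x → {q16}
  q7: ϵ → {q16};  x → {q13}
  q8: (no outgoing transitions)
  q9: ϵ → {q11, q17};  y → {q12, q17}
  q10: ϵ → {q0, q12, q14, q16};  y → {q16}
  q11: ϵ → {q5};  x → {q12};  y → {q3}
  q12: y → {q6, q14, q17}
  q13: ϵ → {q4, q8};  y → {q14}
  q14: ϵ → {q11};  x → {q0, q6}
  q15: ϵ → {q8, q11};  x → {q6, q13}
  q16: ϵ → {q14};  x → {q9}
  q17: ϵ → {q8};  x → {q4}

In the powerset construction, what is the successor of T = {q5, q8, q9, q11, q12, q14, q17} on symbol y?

{q3, q5, q6, q8, q9, q11, q12, q14, q17}

q9 on y → {q12, q17}.
q11 on y → {q3}.
q12 on y → {q6, q14, q17}.
No y-transition from q5, q8, q14, q17.
Union after reading y: {q3, q6, q12, q14, q17}.
Now take the ϵ-closure:
From q14 via ϵ: add q11.
From q17 via ϵ: add q8.
From q11 via ϵ: add q5.
From q5 via ϵ: add q9.
No new states can be added; the closed set is {q3, q5, q6, q8, q9, q11, q12, q14, q17}.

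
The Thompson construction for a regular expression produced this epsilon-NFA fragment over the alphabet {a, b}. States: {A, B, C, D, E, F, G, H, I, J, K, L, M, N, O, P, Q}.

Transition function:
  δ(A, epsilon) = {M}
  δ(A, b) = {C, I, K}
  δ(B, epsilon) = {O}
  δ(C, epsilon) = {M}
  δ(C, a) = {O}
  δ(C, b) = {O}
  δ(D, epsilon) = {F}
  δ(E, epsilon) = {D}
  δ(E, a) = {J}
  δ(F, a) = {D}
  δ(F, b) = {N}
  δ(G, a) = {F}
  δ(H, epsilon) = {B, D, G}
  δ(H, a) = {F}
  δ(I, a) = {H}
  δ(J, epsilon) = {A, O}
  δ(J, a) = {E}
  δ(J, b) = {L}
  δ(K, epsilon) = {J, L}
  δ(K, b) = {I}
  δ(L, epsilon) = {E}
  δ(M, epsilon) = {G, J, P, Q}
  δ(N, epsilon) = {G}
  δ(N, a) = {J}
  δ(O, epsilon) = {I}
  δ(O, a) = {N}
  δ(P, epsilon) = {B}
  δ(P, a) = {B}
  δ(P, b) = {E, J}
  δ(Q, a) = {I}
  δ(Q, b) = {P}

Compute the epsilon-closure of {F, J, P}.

{A, B, F, G, I, J, M, O, P, Q}

Start with {F, J, P}.
From J via epsilon: add A, O.
From P via epsilon: add B.
From A via epsilon: add M.
From O via epsilon: add I.
From M via epsilon: add G, Q.
No new states can be added; the closed set is {A, B, F, G, I, J, M, O, P, Q}.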